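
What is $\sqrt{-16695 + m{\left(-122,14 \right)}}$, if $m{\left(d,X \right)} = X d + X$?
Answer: $i \sqrt{18389} \approx 135.61 i$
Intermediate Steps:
$m{\left(d,X \right)} = X + X d$
$\sqrt{-16695 + m{\left(-122,14 \right)}} = \sqrt{-16695 + 14 \left(1 - 122\right)} = \sqrt{-16695 + 14 \left(-121\right)} = \sqrt{-16695 - 1694} = \sqrt{-18389} = i \sqrt{18389}$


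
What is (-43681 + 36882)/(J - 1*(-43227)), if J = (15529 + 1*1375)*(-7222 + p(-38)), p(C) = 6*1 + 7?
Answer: 523/9370593 ≈ 5.5813e-5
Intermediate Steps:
p(C) = 13 (p(C) = 6 + 7 = 13)
J = -121860936 (J = (15529 + 1*1375)*(-7222 + 13) = (15529 + 1375)*(-7209) = 16904*(-7209) = -121860936)
(-43681 + 36882)/(J - 1*(-43227)) = (-43681 + 36882)/(-121860936 - 1*(-43227)) = -6799/(-121860936 + 43227) = -6799/(-121817709) = -6799*(-1/121817709) = 523/9370593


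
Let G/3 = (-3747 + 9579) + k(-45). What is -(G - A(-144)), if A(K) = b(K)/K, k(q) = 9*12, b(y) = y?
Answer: -17819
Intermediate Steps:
k(q) = 108
A(K) = 1 (A(K) = K/K = 1)
G = 17820 (G = 3*((-3747 + 9579) + 108) = 3*(5832 + 108) = 3*5940 = 17820)
-(G - A(-144)) = -(17820 - 1*1) = -(17820 - 1) = -1*17819 = -17819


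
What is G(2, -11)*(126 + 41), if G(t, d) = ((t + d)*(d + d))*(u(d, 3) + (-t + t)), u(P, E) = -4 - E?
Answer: -231462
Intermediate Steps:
G(t, d) = -14*d*(d + t) (G(t, d) = ((t + d)*(d + d))*((-4 - 1*3) + (-t + t)) = ((d + t)*(2*d))*((-4 - 3) + 0) = (2*d*(d + t))*(-7 + 0) = (2*d*(d + t))*(-7) = -14*d*(d + t))
G(2, -11)*(126 + 41) = (-14*(-11)*(-11 + 2))*(126 + 41) = -14*(-11)*(-9)*167 = -1386*167 = -231462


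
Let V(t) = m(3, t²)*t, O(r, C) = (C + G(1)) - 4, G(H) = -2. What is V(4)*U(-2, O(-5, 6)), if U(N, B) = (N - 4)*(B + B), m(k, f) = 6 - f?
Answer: 0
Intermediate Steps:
O(r, C) = -6 + C (O(r, C) = (C - 2) - 4 = (-2 + C) - 4 = -6 + C)
U(N, B) = 2*B*(-4 + N) (U(N, B) = (-4 + N)*(2*B) = 2*B*(-4 + N))
V(t) = t*(6 - t²) (V(t) = (6 - t²)*t = t*(6 - t²))
V(4)*U(-2, O(-5, 6)) = (4*(6 - 1*4²))*(2*(-6 + 6)*(-4 - 2)) = (4*(6 - 1*16))*(2*0*(-6)) = (4*(6 - 16))*0 = (4*(-10))*0 = -40*0 = 0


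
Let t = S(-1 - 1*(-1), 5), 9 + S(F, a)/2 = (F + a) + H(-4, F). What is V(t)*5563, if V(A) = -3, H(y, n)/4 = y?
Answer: -16689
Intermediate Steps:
H(y, n) = 4*y
S(F, a) = -50 + 2*F + 2*a (S(F, a) = -18 + 2*((F + a) + 4*(-4)) = -18 + 2*((F + a) - 16) = -18 + 2*(-16 + F + a) = -18 + (-32 + 2*F + 2*a) = -50 + 2*F + 2*a)
t = -40 (t = -50 + 2*(-1 - 1*(-1)) + 2*5 = -50 + 2*(-1 + 1) + 10 = -50 + 2*0 + 10 = -50 + 0 + 10 = -40)
V(t)*5563 = -3*5563 = -16689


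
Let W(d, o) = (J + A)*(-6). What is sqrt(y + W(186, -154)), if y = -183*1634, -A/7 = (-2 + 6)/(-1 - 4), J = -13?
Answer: 2*I*sqrt(1868610)/5 ≈ 546.79*I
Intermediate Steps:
A = 28/5 (A = -7*(-2 + 6)/(-1 - 4) = -28/(-5) = -28*(-1)/5 = -7*(-4/5) = 28/5 ≈ 5.6000)
y = -299022
W(d, o) = 222/5 (W(d, o) = (-13 + 28/5)*(-6) = -37/5*(-6) = 222/5)
sqrt(y + W(186, -154)) = sqrt(-299022 + 222/5) = sqrt(-1494888/5) = 2*I*sqrt(1868610)/5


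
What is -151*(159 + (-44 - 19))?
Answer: -14496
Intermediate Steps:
-151*(159 + (-44 - 19)) = -151*(159 - 63) = -151*96 = -14496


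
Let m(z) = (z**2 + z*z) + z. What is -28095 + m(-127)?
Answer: 4036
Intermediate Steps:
m(z) = z + 2*z**2 (m(z) = (z**2 + z**2) + z = 2*z**2 + z = z + 2*z**2)
-28095 + m(-127) = -28095 - 127*(1 + 2*(-127)) = -28095 - 127*(1 - 254) = -28095 - 127*(-253) = -28095 + 32131 = 4036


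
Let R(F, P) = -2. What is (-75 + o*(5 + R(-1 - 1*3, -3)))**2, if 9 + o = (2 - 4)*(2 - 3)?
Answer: 9216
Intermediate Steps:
o = -7 (o = -9 + (2 - 4)*(2 - 3) = -9 - 2*(-1) = -9 + 2 = -7)
(-75 + o*(5 + R(-1 - 1*3, -3)))**2 = (-75 - 7*(5 - 2))**2 = (-75 - 7*3)**2 = (-75 - 21)**2 = (-96)**2 = 9216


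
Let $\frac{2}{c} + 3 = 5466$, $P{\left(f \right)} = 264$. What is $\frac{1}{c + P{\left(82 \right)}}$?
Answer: $\frac{5463}{1442234} \approx 0.0037879$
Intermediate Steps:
$c = \frac{2}{5463}$ ($c = \frac{2}{-3 + 5466} = \frac{2}{5463} \approx 0.0003661$)
$\frac{1}{c + P{\left(82 \right)}} = \frac{1}{\frac{2}{5463} + 264} = \frac{1}{\frac{1442234}{5463}} = \frac{5463}{1442234}$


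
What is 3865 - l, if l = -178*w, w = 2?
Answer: 4221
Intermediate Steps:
l = -356 (l = -178*2 = -356)
3865 - l = 3865 - 1*(-356) = 3865 + 356 = 4221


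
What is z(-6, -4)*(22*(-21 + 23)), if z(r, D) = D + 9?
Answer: 220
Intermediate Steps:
z(r, D) = 9 + D
z(-6, -4)*(22*(-21 + 23)) = (9 - 4)*(22*(-21 + 23)) = 5*(22*2) = 5*44 = 220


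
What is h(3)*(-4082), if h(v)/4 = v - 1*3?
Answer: 0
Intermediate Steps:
h(v) = -12 + 4*v (h(v) = 4*(v - 1*3) = 4*(v - 3) = 4*(-3 + v) = -12 + 4*v)
h(3)*(-4082) = (-12 + 4*3)*(-4082) = (-12 + 12)*(-4082) = 0*(-4082) = 0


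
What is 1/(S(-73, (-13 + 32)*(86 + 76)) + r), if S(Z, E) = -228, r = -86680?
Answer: -1/86908 ≈ -1.1506e-5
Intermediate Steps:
1/(S(-73, (-13 + 32)*(86 + 76)) + r) = 1/(-228 - 86680) = 1/(-86908) = -1/86908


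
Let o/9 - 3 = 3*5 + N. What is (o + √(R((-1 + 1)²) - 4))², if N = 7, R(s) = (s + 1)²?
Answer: (225 + I*√3)² ≈ 50622.0 + 779.4*I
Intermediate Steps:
R(s) = (1 + s)²
o = 225 (o = 27 + 9*(3*5 + 7) = 27 + 9*(15 + 7) = 27 + 9*22 = 27 + 198 = 225)
(o + √(R((-1 + 1)²) - 4))² = (225 + √((1 + (-1 + 1)²)² - 4))² = (225 + √((1 + 0²)² - 4))² = (225 + √((1 + 0)² - 4))² = (225 + √(1² - 4))² = (225 + √(1 - 4))² = (225 + √(-3))² = (225 + I*√3)²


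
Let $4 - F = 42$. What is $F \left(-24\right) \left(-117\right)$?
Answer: $-106704$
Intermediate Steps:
$F = -38$ ($F = 4 - 42 = -38$)
$F \left(-24\right) \left(-117\right) = \left(-38\right) \left(-24\right) \left(-117\right) = 912 \left(-117\right) = -106704$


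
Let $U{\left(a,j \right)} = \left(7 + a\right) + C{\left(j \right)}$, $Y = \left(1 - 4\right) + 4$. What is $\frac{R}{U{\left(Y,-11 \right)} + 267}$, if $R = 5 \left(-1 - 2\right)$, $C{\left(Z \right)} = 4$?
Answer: $- \frac{5}{93} \approx -0.053763$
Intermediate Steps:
$R = -15$ ($R = 5 \left(-3\right) = -15$)
$Y = 1$ ($Y = -3 + 4 = 1$)
$U{\left(a,j \right)} = 11 + a$ ($U{\left(a,j \right)} = \left(7 + a\right) + 4 = 11 + a$)
$\frac{R}{U{\left(Y,-11 \right)} + 267} = \frac{1}{\left(11 + 1\right) + 267} \left(-15\right) = \frac{1}{12 + 267} \left(-15\right) = \frac{1}{279} \left(-15\right) = - \frac{5}{93}$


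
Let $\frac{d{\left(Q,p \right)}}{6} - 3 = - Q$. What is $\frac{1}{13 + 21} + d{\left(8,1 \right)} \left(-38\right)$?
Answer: $\frac{38761}{34} \approx 1140.0$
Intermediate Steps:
$d{\left(Q,p \right)} = 18 - 6 Q$ ($d{\left(Q,p \right)} = 18 + 6 \left(- Q\right) = 18 - 6 Q$)
$\frac{1}{13 + 21} + d{\left(8,1 \right)} \left(-38\right) = \frac{1}{13 + 21} + \left(18 - 48\right) \left(-38\right) = \frac{1}{34} + \left(18 - 48\right) \left(-38\right) = \frac{1}{34} - -1140 = \frac{1}{34} + 1140 = \frac{38761}{34}$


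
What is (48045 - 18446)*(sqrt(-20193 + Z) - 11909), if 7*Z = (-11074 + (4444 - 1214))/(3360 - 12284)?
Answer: -352494491 + 59198*I*sqrt(1231213514510)/15617 ≈ -3.5249e+8 + 4.2061e+6*I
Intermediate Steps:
Z = 1961/15617 (Z = ((-11074 + (4444 - 1214))/(3360 - 12284))/7 = ((-11074 + 3230)/(-8924))/7 = (-7844*(-1/8924))/7 = (1/7)*(1961/2231) = 1961/15617 ≈ 0.12557)
(48045 - 18446)*(sqrt(-20193 + Z) - 11909) = (48045 - 18446)*(sqrt(-20193 + 1961/15617) - 11909) = 29599*(sqrt(-315352120/15617) - 11909) = 29599*(2*I*sqrt(1231213514510)/15617 - 11909) = 29599*(-11909 + 2*I*sqrt(1231213514510)/15617) = -352494491 + 59198*I*sqrt(1231213514510)/15617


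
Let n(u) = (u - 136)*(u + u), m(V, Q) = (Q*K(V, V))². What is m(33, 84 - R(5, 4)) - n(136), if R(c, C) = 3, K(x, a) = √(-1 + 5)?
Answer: 26244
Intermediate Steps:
K(x, a) = 2 (K(x, a) = √4 = 2)
m(V, Q) = 4*Q² (m(V, Q) = (Q*2)² = (2*Q)² = 4*Q²)
n(u) = 2*u*(-136 + u) (n(u) = (-136 + u)*(2*u) = 2*u*(-136 + u))
m(33, 84 - R(5, 4)) - n(136) = 4*(84 - 1*3)² - 2*136*(-136 + 136) = 4*(84 - 3)² - 2*136*0 = 4*81² - 1*0 = 4*6561 + 0 = 26244 + 0 = 26244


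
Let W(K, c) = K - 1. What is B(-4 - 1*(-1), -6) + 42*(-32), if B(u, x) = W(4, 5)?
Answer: -1341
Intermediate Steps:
W(K, c) = -1 + K
B(u, x) = 3 (B(u, x) = -1 + 4 = 3)
B(-4 - 1*(-1), -6) + 42*(-32) = 3 + 42*(-32) = 3 - 1344 = -1341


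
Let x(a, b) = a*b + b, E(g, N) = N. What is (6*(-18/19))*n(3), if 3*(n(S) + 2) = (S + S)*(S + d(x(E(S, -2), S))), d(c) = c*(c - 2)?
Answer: -3672/19 ≈ -193.26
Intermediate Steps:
x(a, b) = b + a*b
d(c) = c*(-2 + c)
n(S) = -2 + 2*S*(S - S*(-2 - S))/3 (n(S) = -2 + ((S + S)*(S + (S*(1 - 2))*(-2 + S*(1 - 2))))/3 = -2 + ((2*S)*(S + (S*(-1))*(-2 + S*(-1))))/3 = -2 + ((2*S)*(S + (-S)*(-2 - S)))/3 = -2 + ((2*S)*(S - S*(-2 - S)))/3 = -2 + (2*S*(S - S*(-2 - S)))/3 = -2 + 2*S*(S - S*(-2 - S))/3)
(6*(-18/19))*n(3) = (6*(-18/19))*(-2 + 2*3² + (⅔)*3³) = (6*(-18*1/19))*(-2 + 2*9 + (⅔)*27) = (6*(-18/19))*(-2 + 18 + 18) = -108/19*34 = -3672/19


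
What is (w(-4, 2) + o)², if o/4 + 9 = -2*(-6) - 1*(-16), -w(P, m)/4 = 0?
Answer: 5776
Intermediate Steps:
w(P, m) = 0 (w(P, m) = -4*0 = 0)
o = 76 (o = -36 + 4*(-2*(-6) - 1*(-16)) = -36 + 4*(12 + 16) = -36 + 4*28 = -36 + 112 = 76)
(w(-4, 2) + o)² = (0 + 76)² = 76² = 5776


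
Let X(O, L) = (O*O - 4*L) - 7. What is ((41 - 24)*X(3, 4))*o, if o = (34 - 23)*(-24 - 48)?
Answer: 188496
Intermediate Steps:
X(O, L) = -7 + O² - 4*L (X(O, L) = (O² - 4*L) - 7 = -7 + O² - 4*L)
o = -792 (o = 11*(-72) = -792)
((41 - 24)*X(3, 4))*o = ((41 - 24)*(-7 + 3² - 4*4))*(-792) = (17*(-7 + 9 - 16))*(-792) = (17*(-14))*(-792) = -238*(-792) = 188496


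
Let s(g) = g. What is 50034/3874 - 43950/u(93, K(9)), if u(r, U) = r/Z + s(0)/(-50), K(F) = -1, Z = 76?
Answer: -2155880273/60047 ≈ -35903.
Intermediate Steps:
u(r, U) = r/76 (u(r, U) = r/76 + 0/(-50) = r*(1/76) + 0*(-1/50) = r/76 + 0 = r/76)
50034/3874 - 43950/u(93, K(9)) = 50034/3874 - 43950/((1/76)*93) = 50034*(1/3874) - 43950/93/76 = 25017/1937 - 43950*76/93 = 25017/1937 - 1113400/31 = -2155880273/60047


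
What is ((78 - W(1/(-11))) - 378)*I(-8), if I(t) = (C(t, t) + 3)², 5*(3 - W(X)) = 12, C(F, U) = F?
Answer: -7515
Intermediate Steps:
W(X) = ⅗ (W(X) = 3 - ⅕*12 = 3 - 12/5 = ⅗)
I(t) = (3 + t)² (I(t) = (t + 3)² = (3 + t)²)
((78 - W(1/(-11))) - 378)*I(-8) = ((78 - 1*⅗) - 378)*(3 - 8)² = ((78 - ⅗) - 378)*(-5)² = (387/5 - 378)*25 = -1503/5*25 = -7515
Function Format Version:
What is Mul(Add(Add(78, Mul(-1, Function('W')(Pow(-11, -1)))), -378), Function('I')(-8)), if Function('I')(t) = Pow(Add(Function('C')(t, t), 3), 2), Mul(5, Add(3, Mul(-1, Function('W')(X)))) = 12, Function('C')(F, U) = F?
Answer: -7515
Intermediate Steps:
Function('W')(X) = Rational(3, 5) (Function('W')(X) = Add(3, Mul(Rational(-1, 5), 12)) = Add(3, Rational(-12, 5)) = Rational(3, 5))
Function('I')(t) = Pow(Add(3, t), 2) (Function('I')(t) = Pow(Add(t, 3), 2) = Pow(Add(3, t), 2))
Mul(Add(Add(78, Mul(-1, Function('W')(Pow(-11, -1)))), -378), Function('I')(-8)) = Mul(Add(Add(78, Mul(-1, Rational(3, 5))), -378), Pow(Add(3, -8), 2)) = Mul(Add(Add(78, Rational(-3, 5)), -378), Pow(-5, 2)) = Mul(Add(Rational(387, 5), -378), 25) = Mul(Rational(-1503, 5), 25) = -7515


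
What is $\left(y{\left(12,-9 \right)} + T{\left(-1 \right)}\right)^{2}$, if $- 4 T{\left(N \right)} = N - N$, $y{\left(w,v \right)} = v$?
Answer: $81$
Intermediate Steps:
$T{\left(N \right)} = 0$ ($T{\left(N \right)} = - \frac{N - N}{4} = \left(- \frac{1}{4}\right) 0 = 0$)
$\left(y{\left(12,-9 \right)} + T{\left(-1 \right)}\right)^{2} = \left(-9 + 0\right)^{2} = \left(-9\right)^{2} = 81$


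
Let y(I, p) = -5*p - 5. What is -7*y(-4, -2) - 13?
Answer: -48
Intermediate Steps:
y(I, p) = -5 - 5*p
-7*y(-4, -2) - 13 = -7*(-5 - 5*(-2)) - 13 = -7*(-5 + 10) - 13 = -7*5 - 13 = -35 - 13 = -48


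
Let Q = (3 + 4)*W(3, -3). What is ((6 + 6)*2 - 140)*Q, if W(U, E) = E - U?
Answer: 4872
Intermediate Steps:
Q = -42 (Q = (3 + 4)*(-3 - 1*3) = 7*(-3 - 3) = 7*(-6) = -42)
((6 + 6)*2 - 140)*Q = ((6 + 6)*2 - 140)*(-42) = (12*2 - 140)*(-42) = (24 - 140)*(-42) = -116*(-42) = 4872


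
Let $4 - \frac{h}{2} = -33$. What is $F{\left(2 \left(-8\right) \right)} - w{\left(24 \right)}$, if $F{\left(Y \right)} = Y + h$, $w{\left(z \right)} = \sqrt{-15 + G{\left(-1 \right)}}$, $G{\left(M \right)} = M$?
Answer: $58 - 4 i \approx 58.0 - 4.0 i$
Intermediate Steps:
$h = 74$ ($h = 8 - -66 = 8 + 66 = 74$)
$w{\left(z \right)} = 4 i$ ($w{\left(z \right)} = \sqrt{-15 - 1} = \sqrt{-16} = 4 i$)
$F{\left(Y \right)} = 74 + Y$ ($F{\left(Y \right)} = Y + 74 = 74 + Y$)
$F{\left(2 \left(-8\right) \right)} - w{\left(24 \right)} = \left(74 + 2 \left(-8\right)\right) - 4 i = \left(74 - 16\right) - 4 i = 58 - 4 i$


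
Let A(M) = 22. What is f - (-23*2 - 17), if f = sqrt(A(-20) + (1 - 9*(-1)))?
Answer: 63 + 4*sqrt(2) ≈ 68.657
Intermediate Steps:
f = 4*sqrt(2) (f = sqrt(22 + (1 - 9*(-1))) = sqrt(22 + (1 + 9)) = sqrt(22 + 10) = sqrt(32) = 4*sqrt(2) ≈ 5.6569)
f - (-23*2 - 17) = 4*sqrt(2) - (-23*2 - 17) = 4*sqrt(2) - (-46 - 17) = 4*sqrt(2) - 1*(-63) = 4*sqrt(2) + 63 = 63 + 4*sqrt(2)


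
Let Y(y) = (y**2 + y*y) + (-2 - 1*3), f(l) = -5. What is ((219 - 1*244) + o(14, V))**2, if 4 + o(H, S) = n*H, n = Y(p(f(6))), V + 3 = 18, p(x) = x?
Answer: 361201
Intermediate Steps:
V = 15 (V = -3 + 18 = 15)
Y(y) = -5 + 2*y**2 (Y(y) = (y**2 + y**2) + (-2 - 3) = 2*y**2 - 5 = -5 + 2*y**2)
n = 45 (n = -5 + 2*(-5)**2 = -5 + 2*25 = -5 + 50 = 45)
o(H, S) = -4 + 45*H
((219 - 1*244) + o(14, V))**2 = ((219 - 1*244) + (-4 + 45*14))**2 = ((219 - 244) + (-4 + 630))**2 = (-25 + 626)**2 = 601**2 = 361201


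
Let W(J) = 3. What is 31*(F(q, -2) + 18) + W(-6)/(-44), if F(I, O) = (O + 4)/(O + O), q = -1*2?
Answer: 23867/44 ≈ 542.43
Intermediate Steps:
q = -2
F(I, O) = (4 + O)/(2*O) (F(I, O) = (4 + O)/((2*O)) = (4 + O)*(1/(2*O)) = (4 + O)/(2*O))
31*(F(q, -2) + 18) + W(-6)/(-44) = 31*((½)*(4 - 2)/(-2) + 18) + 3/(-44) = 31*((½)*(-½)*2 + 18) + 3*(-1/44) = 31*(-½ + 18) - 3/44 = 31*(35/2) - 3/44 = 1085/2 - 3/44 = 23867/44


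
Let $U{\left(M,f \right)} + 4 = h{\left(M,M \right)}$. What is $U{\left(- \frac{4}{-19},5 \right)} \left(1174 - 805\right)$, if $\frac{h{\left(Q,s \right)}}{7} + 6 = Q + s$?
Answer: $- \frac{301842}{19} \approx -15886.0$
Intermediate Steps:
$h{\left(Q,s \right)} = -42 + 7 Q + 7 s$ ($h{\left(Q,s \right)} = -42 + 7 \left(Q + s\right) = -42 + \left(7 Q + 7 s\right) = -42 + 7 Q + 7 s$)
$U{\left(M,f \right)} = -46 + 14 M$ ($U{\left(M,f \right)} = -4 + \left(-42 + 7 M + 7 M\right) = -4 + \left(-42 + 14 M\right) = -46 + 14 M$)
$U{\left(- \frac{4}{-19},5 \right)} \left(1174 - 805\right) = \left(-46 + 14 \left(- \frac{4}{-19}\right)\right) \left(1174 - 805\right) = \left(-46 + 14 \left(\left(-4\right) \left(- \frac{1}{19}\right)\right)\right) 369 = \left(-46 + 14 \cdot \frac{4}{19}\right) 369 = \left(-46 + \frac{56}{19}\right) 369 = \left(- \frac{818}{19}\right) 369 = - \frac{301842}{19}$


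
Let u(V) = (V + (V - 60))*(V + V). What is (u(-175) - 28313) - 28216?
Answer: 86971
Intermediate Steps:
u(V) = 2*V*(-60 + 2*V) (u(V) = (V + (-60 + V))*(2*V) = (-60 + 2*V)*(2*V) = 2*V*(-60 + 2*V))
(u(-175) - 28313) - 28216 = (4*(-175)*(-30 - 175) - 28313) - 28216 = (4*(-175)*(-205) - 28313) - 28216 = (143500 - 28313) - 28216 = 115187 - 28216 = 86971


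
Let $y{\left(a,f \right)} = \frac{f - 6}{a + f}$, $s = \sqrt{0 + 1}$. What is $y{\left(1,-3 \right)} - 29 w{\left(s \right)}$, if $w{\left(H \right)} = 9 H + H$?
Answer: $- \frac{571}{2} \approx -285.5$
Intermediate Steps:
$s = 1$ ($s = \sqrt{1} = 1$)
$y{\left(a,f \right)} = \frac{-6 + f}{a + f}$
$w{\left(H \right)} = 10 H$
$y{\left(1,-3 \right)} - 29 w{\left(s \right)} = \frac{-6 - 3}{1 - 3} - 29 \cdot 10 \cdot 1 = \frac{1}{-2} \left(-9\right) - 290 = \left(- \frac{1}{2}\right) \left(-9\right) - 290 = \frac{9}{2} - 290 = - \frac{571}{2}$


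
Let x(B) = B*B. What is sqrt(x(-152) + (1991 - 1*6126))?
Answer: sqrt(18969) ≈ 137.73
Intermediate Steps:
x(B) = B**2
sqrt(x(-152) + (1991 - 1*6126)) = sqrt((-152)**2 + (1991 - 1*6126)) = sqrt(23104 + (1991 - 6126)) = sqrt(23104 - 4135) = sqrt(18969)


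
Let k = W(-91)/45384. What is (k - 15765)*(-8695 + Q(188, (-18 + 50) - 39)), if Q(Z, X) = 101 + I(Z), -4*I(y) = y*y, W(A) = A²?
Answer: 2078441741495/7564 ≈ 2.7478e+8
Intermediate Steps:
k = 8281/45384 (k = (-91)²/45384 = 8281*(1/45384) = 8281/45384 ≈ 0.18247)
I(y) = -y²/4 (I(y) = -y*y/4 = -y²/4)
Q(Z, X) = 101 - Z²/4
(k - 15765)*(-8695 + Q(188, (-18 + 50) - 39)) = (8281/45384 - 15765)*(-8695 + (101 - ¼*188²)) = -715470479*(-8695 + (101 - ¼*35344))/45384 = -715470479*(-8695 + (101 - 8836))/45384 = -715470479*(-8695 - 8735)/45384 = -715470479/45384*(-17430) = 2078441741495/7564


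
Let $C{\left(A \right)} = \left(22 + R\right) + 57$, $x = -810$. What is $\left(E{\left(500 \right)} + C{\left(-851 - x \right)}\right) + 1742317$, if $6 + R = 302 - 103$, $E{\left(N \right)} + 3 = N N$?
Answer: $1992586$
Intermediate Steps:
$E{\left(N \right)} = -3 + N^{2}$ ($E{\left(N \right)} = -3 + N N = -3 + N^{2}$)
$R = 193$ ($R = -6 + \left(302 - 103\right) = -6 + 199 = 193$)
$C{\left(A \right)} = 272$ ($C{\left(A \right)} = \left(22 + 193\right) + 57 = 215 + 57 = 272$)
$\left(E{\left(500 \right)} + C{\left(-851 - x \right)}\right) + 1742317 = \left(\left(-3 + 500^{2}\right) + 272\right) + 1742317 = \left(\left(-3 + 250000\right) + 272\right) + 1742317 = \left(249997 + 272\right) + 1742317 = 250269 + 1742317 = 1992586$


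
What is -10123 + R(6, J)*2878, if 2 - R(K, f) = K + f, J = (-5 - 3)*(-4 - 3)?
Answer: -182803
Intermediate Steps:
J = 56 (J = -8*(-7) = 56)
R(K, f) = 2 - K - f (R(K, f) = 2 - (K + f) = 2 + (-K - f) = 2 - K - f)
-10123 + R(6, J)*2878 = -10123 + (2 - 1*6 - 1*56)*2878 = -10123 + (2 - 6 - 56)*2878 = -10123 - 60*2878 = -10123 - 172680 = -182803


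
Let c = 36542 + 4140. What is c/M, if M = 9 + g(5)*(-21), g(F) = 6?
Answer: -40682/117 ≈ -347.71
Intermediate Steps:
c = 40682
M = -117 (M = 9 + 6*(-21) = 9 - 126 = -117)
c/M = 40682/(-117) = 40682*(-1/117) = -40682/117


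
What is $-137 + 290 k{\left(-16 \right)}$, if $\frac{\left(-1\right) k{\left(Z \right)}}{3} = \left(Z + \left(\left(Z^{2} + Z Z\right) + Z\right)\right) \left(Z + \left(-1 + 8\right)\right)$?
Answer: $3758263$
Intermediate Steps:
$k{\left(Z \right)} = - 3 \left(7 + Z\right) \left(2 Z + 2 Z^{2}\right)$ ($k{\left(Z \right)} = - 3 \left(Z + \left(\left(Z^{2} + Z Z\right) + Z\right)\right) \left(Z + \left(-1 + 8\right)\right) = - 3 \left(Z + \left(\left(Z^{2} + Z^{2}\right) + Z\right)\right) \left(Z + 7\right) = - 3 \left(Z + \left(2 Z^{2} + Z\right)\right) \left(7 + Z\right) = - 3 \left(Z + \left(Z + 2 Z^{2}\right)\right) \left(7 + Z\right) = - 3 \left(2 Z + 2 Z^{2}\right) \left(7 + Z\right) = - 3 \left(7 + Z\right) \left(2 Z + 2 Z^{2}\right)$)
$-137 + 290 k{\left(-16 \right)} = -137 + 290 \left(\left(-6\right) \left(-16\right) \left(7 + \left(-16\right)^{2} + 8 \left(-16\right)\right)\right) = -137 + 290 \left(\left(-6\right) \left(-16\right) \left(7 + 256 - 128\right)\right) = -137 + 290 \left(\left(-6\right) \left(-16\right) 135\right) = -137 + 290 \cdot 12960 = -137 + 3758400 = 3758263$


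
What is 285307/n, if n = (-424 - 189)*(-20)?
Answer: 285307/12260 ≈ 23.271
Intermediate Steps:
n = 12260 (n = -613*(-20) = 12260)
285307/n = 285307/12260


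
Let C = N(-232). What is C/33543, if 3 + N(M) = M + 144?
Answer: -91/33543 ≈ -0.0027129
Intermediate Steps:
N(M) = 141 + M (N(M) = -3 + (M + 144) = -3 + (144 + M) = 141 + M)
C = -91 (C = 141 - 232 = -91)
C/33543 = -91/33543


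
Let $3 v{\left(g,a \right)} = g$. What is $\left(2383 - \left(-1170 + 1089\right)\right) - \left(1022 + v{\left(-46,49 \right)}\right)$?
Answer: $\frac{4372}{3} \approx 1457.3$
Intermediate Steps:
$v{\left(g,a \right)} = \frac{g}{3}$
$\left(2383 - \left(-1170 + 1089\right)\right) - \left(1022 + v{\left(-46,49 \right)}\right) = \left(2383 - \left(-1170 + 1089\right)\right) - \left(1022 + \frac{1}{3} \left(-46\right)\right) = \left(2383 - -81\right) - \frac{3020}{3} = \left(2383 + 81\right) + \left(-1022 + \frac{46}{3}\right) = 2464 - \frac{3020}{3} = \frac{4372}{3}$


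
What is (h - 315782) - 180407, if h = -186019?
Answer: -682208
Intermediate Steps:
(h - 315782) - 180407 = (-186019 - 315782) - 180407 = -501801 - 180407 = -682208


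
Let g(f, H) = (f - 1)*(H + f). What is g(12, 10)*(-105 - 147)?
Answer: -60984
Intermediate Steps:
g(f, H) = (-1 + f)*(H + f)
g(12, 10)*(-105 - 147) = (12² - 1*10 - 1*12 + 10*12)*(-105 - 147) = (144 - 10 - 12 + 120)*(-252) = 242*(-252) = -60984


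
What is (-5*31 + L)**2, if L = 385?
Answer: 52900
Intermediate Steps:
(-5*31 + L)**2 = (-5*31 + 385)**2 = (-155 + 385)**2 = 230**2 = 52900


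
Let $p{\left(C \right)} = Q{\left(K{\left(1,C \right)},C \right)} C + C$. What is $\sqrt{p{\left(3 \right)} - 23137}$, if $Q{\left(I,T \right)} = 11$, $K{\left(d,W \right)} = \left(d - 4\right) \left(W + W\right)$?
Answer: $i \sqrt{23101} \approx 151.99 i$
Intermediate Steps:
$K{\left(d,W \right)} = 2 W \left(-4 + d\right)$ ($K{\left(d,W \right)} = \left(-4 + d\right) 2 W = 2 W \left(-4 + d\right)$)
$p{\left(C \right)} = 12 C$ ($p{\left(C \right)} = 11 C + C = 12 C$)
$\sqrt{p{\left(3 \right)} - 23137} = \sqrt{12 \cdot 3 - 23137} = \sqrt{36 - 23137} = \sqrt{-23101} = i \sqrt{23101}$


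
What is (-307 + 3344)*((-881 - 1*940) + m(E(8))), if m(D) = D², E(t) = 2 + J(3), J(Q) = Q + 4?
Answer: -5284380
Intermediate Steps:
J(Q) = 4 + Q
E(t) = 9 (E(t) = 2 + (4 + 3) = 2 + 7 = 9)
(-307 + 3344)*((-881 - 1*940) + m(E(8))) = (-307 + 3344)*((-881 - 1*940) + 9²) = 3037*((-881 - 940) + 81) = 3037*(-1821 + 81) = 3037*(-1740) = -5284380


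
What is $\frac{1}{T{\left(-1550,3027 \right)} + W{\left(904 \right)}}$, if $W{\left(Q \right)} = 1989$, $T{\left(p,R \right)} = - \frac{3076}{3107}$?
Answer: $\frac{3107}{6176747} \approx 0.00050302$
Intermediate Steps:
$T{\left(p,R \right)} = - \frac{3076}{3107}$ ($T{\left(p,R \right)} = \left(-3076\right) \frac{1}{3107} = - \frac{3076}{3107}$)
$\frac{1}{T{\left(-1550,3027 \right)} + W{\left(904 \right)}} = \frac{1}{- \frac{3076}{3107} + 1989} = \frac{1}{\frac{6176747}{3107}} = \frac{3107}{6176747}$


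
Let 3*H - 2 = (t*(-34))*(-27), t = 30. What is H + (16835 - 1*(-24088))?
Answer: 150311/3 ≈ 50104.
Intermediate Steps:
H = 27542/3 (H = ⅔ + ((30*(-34))*(-27))/3 = ⅔ + (-1020*(-27))/3 = ⅔ + (⅓)*27540 = ⅔ + 9180 = 27542/3 ≈ 9180.7)
H + (16835 - 1*(-24088)) = 27542/3 + (16835 - 1*(-24088)) = 27542/3 + (16835 + 24088) = 27542/3 + 40923 = 150311/3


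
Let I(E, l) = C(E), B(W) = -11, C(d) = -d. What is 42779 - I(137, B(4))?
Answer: 42916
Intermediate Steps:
I(E, l) = -E
42779 - I(137, B(4)) = 42779 - (-1)*137 = 42779 - 1*(-137) = 42779 + 137 = 42916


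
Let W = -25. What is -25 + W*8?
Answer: -225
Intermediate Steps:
-25 + W*8 = -25 - 25*8 = -25 - 200 = -225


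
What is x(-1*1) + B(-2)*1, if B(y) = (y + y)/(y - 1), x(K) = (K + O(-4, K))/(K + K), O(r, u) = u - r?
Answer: ⅓ ≈ 0.33333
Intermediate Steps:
x(K) = (4 + 2*K)/(2*K) (x(K) = (K + (K - 1*(-4)))/(K + K) = (K + (K + 4))/((2*K)) = (K + (4 + K))*(1/(2*K)) = (4 + 2*K)*(1/(2*K)) = (4 + 2*K)/(2*K))
B(y) = 2*y/(-1 + y) (B(y) = (2*y)/(-1 + y) = 2*y/(-1 + y))
x(-1*1) + B(-2)*1 = (2 - 1*1)/((-1*1)) + (2*(-2)/(-1 - 2))*1 = (2 - 1)/(-1) + (2*(-2)/(-3))*1 = -1*1 + (2*(-2)*(-⅓))*1 = -1 + (4/3)*1 = -1 + 4/3 = ⅓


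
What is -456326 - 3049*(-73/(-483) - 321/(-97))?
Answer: -21873645502/46851 ≈ -4.6688e+5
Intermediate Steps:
-456326 - 3049*(-73/(-483) - 321/(-97)) = -456326 - 3049*(-73*(-1/483) - 321*(-1/97)) = -456326 - 3049*(73/483 + 321/97) = -456326 - 3049*162124/46851 = -456326 - 494316076/46851 = -21873645502/46851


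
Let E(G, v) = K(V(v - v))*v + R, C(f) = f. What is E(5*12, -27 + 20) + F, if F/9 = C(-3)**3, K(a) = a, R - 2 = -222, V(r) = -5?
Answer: -428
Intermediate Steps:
R = -220 (R = 2 - 222 = -220)
F = -243 (F = 9*(-3)**3 = 9*(-27) = -243)
E(G, v) = -220 - 5*v (E(G, v) = -5*v - 220 = -220 - 5*v)
E(5*12, -27 + 20) + F = (-220 - 5*(-27 + 20)) - 243 = (-220 - 5*(-7)) - 243 = (-220 + 35) - 243 = -185 - 243 = -428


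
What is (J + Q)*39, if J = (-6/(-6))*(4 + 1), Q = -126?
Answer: -4719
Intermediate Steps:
J = 5 (J = -6*(-⅙)*5 = 1*5 = 5)
(J + Q)*39 = (5 - 126)*39 = -121*39 = -4719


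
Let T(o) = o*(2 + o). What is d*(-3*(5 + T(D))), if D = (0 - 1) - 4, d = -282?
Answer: 16920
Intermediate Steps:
D = -5 (D = -1 - 4 = -5)
d*(-3*(5 + T(D))) = -(-846)*(5 - 5*(2 - 5)) = -(-846)*(5 - 5*(-3)) = -(-846)*(5 + 15) = -(-846)*20 = -282*(-60) = 16920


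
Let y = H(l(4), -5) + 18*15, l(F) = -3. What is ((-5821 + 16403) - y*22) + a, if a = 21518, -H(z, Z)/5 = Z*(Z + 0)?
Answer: 28910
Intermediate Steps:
H(z, Z) = -5*Z² (H(z, Z) = -5*Z*(Z + 0) = -5*Z*Z = -5*Z²)
y = 145 (y = -5*(-5)² + 18*15 = -5*25 + 270 = -125 + 270 = 145)
((-5821 + 16403) - y*22) + a = ((-5821 + 16403) - 145*22) + 21518 = (10582 - 1*3190) + 21518 = (10582 - 3190) + 21518 = 7392 + 21518 = 28910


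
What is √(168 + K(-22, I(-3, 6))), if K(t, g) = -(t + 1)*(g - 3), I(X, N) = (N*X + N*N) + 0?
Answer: √483 ≈ 21.977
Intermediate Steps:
I(X, N) = N² + N*X (I(X, N) = (N*X + N²) + 0 = (N² + N*X) + 0 = N² + N*X)
K(t, g) = -(1 + t)*(-3 + g)
√(168 + K(-22, I(-3, 6))) = √(168 + (3 - 6*(6 - 3) + 3*(-22) - 1*6*(6 - 3)*(-22))) = √(168 + (3 - 6*3 - 66 - 1*6*3*(-22))) = √(168 + (3 - 1*18 - 66 - 1*18*(-22))) = √(168 + (3 - 18 - 66 + 396)) = √(168 + 315) = √483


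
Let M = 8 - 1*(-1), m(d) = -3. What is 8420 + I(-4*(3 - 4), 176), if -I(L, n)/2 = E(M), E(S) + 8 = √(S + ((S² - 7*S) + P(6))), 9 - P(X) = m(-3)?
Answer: 8436 - 2*√39 ≈ 8423.5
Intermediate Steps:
P(X) = 12 (P(X) = 9 - 1*(-3) = 9 + 3 = 12)
M = 9 (M = 8 + 1 = 9)
E(S) = -8 + √(12 + S² - 6*S) (E(S) = -8 + √(S + ((S² - 7*S) + 12)) = -8 + √(S + (12 + S² - 7*S)) = -8 + √(12 + S² - 6*S))
I(L, n) = 16 - 2*√39 (I(L, n) = -2*(-8 + √(12 + 9² - 6*9)) = -2*(-8 + √(12 + 81 - 54)) = -2*(-8 + √39) = 16 - 2*√39)
8420 + I(-4*(3 - 4), 176) = 8420 + (16 - 2*√39) = 8436 - 2*√39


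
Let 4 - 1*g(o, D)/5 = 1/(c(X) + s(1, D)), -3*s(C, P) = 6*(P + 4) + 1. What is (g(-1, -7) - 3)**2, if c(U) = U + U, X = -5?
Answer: 55696/169 ≈ 329.56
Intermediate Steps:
c(U) = 2*U
s(C, P) = -25/3 - 2*P (s(C, P) = -(6*(P + 4) + 1)/3 = -(6*(4 + P) + 1)/3 = -((24 + 6*P) + 1)/3 = -(25 + 6*P)/3 = -25/3 - 2*P)
g(o, D) = 20 - 5/(-55/3 - 2*D) (g(o, D) = 20 - 5/(2*(-5) + (-25/3 - 2*D)) = 20 - 5/(-10 + (-25/3 - 2*D)) = 20 - 5/(-55/3 - 2*D))
(g(-1, -7) - 3)**2 = (5*(223 + 24*(-7))/(55 + 6*(-7)) - 3)**2 = (5*(223 - 168)/(55 - 42) - 3)**2 = (5*55/13 - 3)**2 = (5*(1/13)*55 - 3)**2 = (275/13 - 3)**2 = (236/13)**2 = 55696/169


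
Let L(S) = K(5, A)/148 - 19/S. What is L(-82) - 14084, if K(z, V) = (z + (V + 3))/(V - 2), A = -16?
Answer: -384571295/27306 ≈ -14084.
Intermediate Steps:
K(z, V) = (3 + V + z)/(-2 + V) (K(z, V) = (z + (3 + V))/(-2 + V) = (3 + V + z)/(-2 + V))
L(S) = 1/333 - 19/S (L(S) = ((3 - 16 + 5)/(-2 - 16))/148 - 19/S = (-8/(-18))*(1/148) - 19/S = -1/18*(-8)*(1/148) - 19/S = (4/9)*(1/148) - 19/S = 1/333 - 19/S)
L(-82) - 14084 = (1/333)*(-6327 - 82)/(-82) - 14084 = (1/333)*(-1/82)*(-6409) - 14084 = 6409/27306 - 14084 = -384571295/27306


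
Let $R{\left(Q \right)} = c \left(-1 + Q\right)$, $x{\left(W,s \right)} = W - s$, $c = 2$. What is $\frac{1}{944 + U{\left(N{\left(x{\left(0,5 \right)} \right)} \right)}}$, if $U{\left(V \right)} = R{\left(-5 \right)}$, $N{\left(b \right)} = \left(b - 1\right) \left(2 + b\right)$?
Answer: $\frac{1}{932} \approx 0.001073$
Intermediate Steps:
$N{\left(b \right)} = \left(-1 + b\right) \left(2 + b\right)$
$R{\left(Q \right)} = -2 + 2 Q$ ($R{\left(Q \right)} = 2 \left(-1 + Q\right) = -2 + 2 Q$)
$U{\left(V \right)} = -12$ ($U{\left(V \right)} = -2 + 2 \left(-5\right) = -2 - 10 = -12$)
$\frac{1}{944 + U{\left(N{\left(x{\left(0,5 \right)} \right)} \right)}} = \frac{1}{944 - 12} = \frac{1}{932}$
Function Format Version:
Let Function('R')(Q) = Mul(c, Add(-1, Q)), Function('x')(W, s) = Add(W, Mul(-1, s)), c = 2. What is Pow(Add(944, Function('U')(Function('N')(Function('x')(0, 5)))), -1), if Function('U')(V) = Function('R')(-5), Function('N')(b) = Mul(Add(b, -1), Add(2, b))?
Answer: Rational(1, 932) ≈ 0.0010730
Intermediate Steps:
Function('N')(b) = Mul(Add(-1, b), Add(2, b))
Function('R')(Q) = Add(-2, Mul(2, Q)) (Function('R')(Q) = Mul(2, Add(-1, Q)) = Add(-2, Mul(2, Q)))
Function('U')(V) = -12 (Function('U')(V) = Add(-2, Mul(2, -5)) = Add(-2, -10) = -12)
Pow(Add(944, Function('U')(Function('N')(Function('x')(0, 5)))), -1) = Pow(Add(944, -12), -1) = Pow(932, -1) = Rational(1, 932)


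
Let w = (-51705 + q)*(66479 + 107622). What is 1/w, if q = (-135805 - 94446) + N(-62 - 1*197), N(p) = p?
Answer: -1/49133913715 ≈ -2.0353e-11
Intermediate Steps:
q = -230510 (q = (-135805 - 94446) + (-62 - 1*197) = -230251 + (-62 - 197) = -230251 - 259 = -230510)
w = -49133913715 (w = (-51705 - 230510)*(66479 + 107622) = -282215*174101 = -49133913715)
1/w = 1/(-49133913715) = -1/49133913715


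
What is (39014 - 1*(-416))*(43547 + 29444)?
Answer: 2878035130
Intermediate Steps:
(39014 - 1*(-416))*(43547 + 29444) = (39014 + 416)*72991 = 39430*72991 = 2878035130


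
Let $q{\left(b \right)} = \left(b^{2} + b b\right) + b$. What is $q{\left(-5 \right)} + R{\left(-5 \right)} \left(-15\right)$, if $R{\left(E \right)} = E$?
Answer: $120$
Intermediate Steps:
$q{\left(b \right)} = b + 2 b^{2}$ ($q{\left(b \right)} = \left(b^{2} + b^{2}\right) + b = 2 b^{2} + b = b + 2 b^{2}$)
$q{\left(-5 \right)} + R{\left(-5 \right)} \left(-15\right) = - 5 \left(1 + 2 \left(-5\right)\right) - -75 = - 5 \left(1 - 10\right) + 75 = \left(-5\right) \left(-9\right) + 75 = 45 + 75 = 120$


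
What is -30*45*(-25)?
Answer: 33750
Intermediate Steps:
-30*45*(-25) = -1350*(-25) = 33750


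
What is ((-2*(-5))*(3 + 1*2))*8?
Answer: 400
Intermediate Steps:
((-2*(-5))*(3 + 1*2))*8 = (10*(3 + 2))*8 = (10*5)*8 = 50*8 = 400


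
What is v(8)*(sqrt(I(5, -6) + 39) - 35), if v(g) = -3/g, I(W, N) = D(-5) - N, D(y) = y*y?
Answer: 105/8 - 3*sqrt(70)/8 ≈ 9.9875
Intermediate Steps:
D(y) = y**2
I(W, N) = 25 - N (I(W, N) = (-5)**2 - N = 25 - N)
v(8)*(sqrt(I(5, -6) + 39) - 35) = (-3/8)*(sqrt((25 - 1*(-6)) + 39) - 35) = (-3*1/8)*(sqrt((25 + 6) + 39) - 35) = -3*(sqrt(31 + 39) - 35)/8 = -3*(sqrt(70) - 35)/8 = -3*(-35 + sqrt(70))/8 = 105/8 - 3*sqrt(70)/8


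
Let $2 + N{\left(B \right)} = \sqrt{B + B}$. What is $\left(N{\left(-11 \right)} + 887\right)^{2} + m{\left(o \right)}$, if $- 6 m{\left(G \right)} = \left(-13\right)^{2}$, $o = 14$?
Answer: $\frac{4699049}{6} + 1770 i \sqrt{22} \approx 7.8318 \cdot 10^{5} + 8302.0 i$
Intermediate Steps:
$N{\left(B \right)} = -2 + \sqrt{2} \sqrt{B}$ ($N{\left(B \right)} = -2 + \sqrt{B + B} = -2 + \sqrt{2 B} = -2 + \sqrt{2} \sqrt{B}$)
$m{\left(G \right)} = - \frac{169}{6}$ ($m{\left(G \right)} = - \frac{\left(-13\right)^{2}}{6} = \left(- \frac{1}{6}\right) 169 = - \frac{169}{6}$)
$\left(N{\left(-11 \right)} + 887\right)^{2} + m{\left(o \right)} = \left(\left(-2 + \sqrt{2} \sqrt{-11}\right) + 887\right)^{2} - \frac{169}{6} = \left(\left(-2 + \sqrt{2} i \sqrt{11}\right) + 887\right)^{2} - \frac{169}{6} = \left(\left(-2 + i \sqrt{22}\right) + 887\right)^{2} - \frac{169}{6} = \left(885 + i \sqrt{22}\right)^{2} - \frac{169}{6} = - \frac{169}{6} + \left(885 + i \sqrt{22}\right)^{2}$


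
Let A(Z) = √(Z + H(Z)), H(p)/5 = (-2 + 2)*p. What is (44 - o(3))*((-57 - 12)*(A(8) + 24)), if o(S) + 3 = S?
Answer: -72864 - 6072*√2 ≈ -81451.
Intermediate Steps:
H(p) = 0 (H(p) = 5*((-2 + 2)*p) = 5*(0*p) = 5*0 = 0)
o(S) = -3 + S
A(Z) = √Z (A(Z) = √(Z + 0) = √Z)
(44 - o(3))*((-57 - 12)*(A(8) + 24)) = (44 - (-3 + 3))*((-57 - 12)*(√8 + 24)) = (44 - 1*0)*(-69*(2*√2 + 24)) = (44 + 0)*(-69*(24 + 2*√2)) = 44*(-1656 - 138*√2) = -72864 - 6072*√2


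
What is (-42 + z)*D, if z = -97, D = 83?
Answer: -11537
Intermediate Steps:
(-42 + z)*D = (-42 - 97)*83 = -139*83 = -11537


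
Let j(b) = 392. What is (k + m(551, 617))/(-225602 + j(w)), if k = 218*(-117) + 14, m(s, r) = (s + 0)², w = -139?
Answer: -92703/75070 ≈ -1.2349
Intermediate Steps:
m(s, r) = s²
k = -25492 (k = -25506 + 14 = -25492)
(k + m(551, 617))/(-225602 + j(w)) = (-25492 + 551²)/(-225602 + 392) = (-25492 + 303601)/(-225210) = 278109*(-1/225210) = -92703/75070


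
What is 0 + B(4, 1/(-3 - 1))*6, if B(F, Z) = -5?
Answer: -30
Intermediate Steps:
0 + B(4, 1/(-3 - 1))*6 = 0 - 5*6 = 0 - 30 = -30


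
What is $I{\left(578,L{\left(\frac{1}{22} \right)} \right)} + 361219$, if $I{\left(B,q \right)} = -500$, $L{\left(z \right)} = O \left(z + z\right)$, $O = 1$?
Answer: $360719$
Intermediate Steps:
$L{\left(z \right)} = 2 z$ ($L{\left(z \right)} = 1 \left(z + z\right) = 1 \cdot 2 z = 2 z$)
$I{\left(578,L{\left(\frac{1}{22} \right)} \right)} + 361219 = -500 + 361219 = 360719$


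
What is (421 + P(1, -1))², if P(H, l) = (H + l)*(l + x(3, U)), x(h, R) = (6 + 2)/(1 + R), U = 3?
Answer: 177241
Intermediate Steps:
x(h, R) = 8/(1 + R)
P(H, l) = (2 + l)*(H + l) (P(H, l) = (H + l)*(l + 8/(1 + 3)) = (H + l)*(l + 8/4) = (H + l)*(l + 8*(¼)) = (H + l)*(l + 2) = (H + l)*(2 + l) = (2 + l)*(H + l))
(421 + P(1, -1))² = (421 + ((-1)² + 2*1 + 2*(-1) + 1*(-1)))² = (421 + (1 + 2 - 2 - 1))² = (421 + 0)² = 421² = 177241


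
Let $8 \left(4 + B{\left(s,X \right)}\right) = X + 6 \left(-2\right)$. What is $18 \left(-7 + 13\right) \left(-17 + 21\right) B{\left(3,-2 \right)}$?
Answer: $-2484$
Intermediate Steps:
$B{\left(s,X \right)} = - \frac{11}{2} + \frac{X}{8}$ ($B{\left(s,X \right)} = -4 + \frac{X + 6 \left(-2\right)}{8} = -4 + \frac{X - 12}{8} = -4 + \frac{-12 + X}{8} = -4 + \left(- \frac{3}{2} + \frac{X}{8}\right) = - \frac{11}{2} + \frac{X}{8}$)
$18 \left(-7 + 13\right) \left(-17 + 21\right) B{\left(3,-2 \right)} = 18 \left(-7 + 13\right) \left(-17 + 21\right) \left(- \frac{11}{2} + \frac{1}{8} \left(-2\right)\right) = 18 \cdot 6 \cdot 4 \left(- \frac{11}{2} - \frac{1}{4}\right) = 18 \cdot 24 \left(- \frac{23}{4}\right) = 432 \left(- \frac{23}{4}\right) = -2484$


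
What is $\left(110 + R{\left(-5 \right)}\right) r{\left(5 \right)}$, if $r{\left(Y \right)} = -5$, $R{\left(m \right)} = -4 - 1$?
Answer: $-525$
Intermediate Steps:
$R{\left(m \right)} = -5$ ($R{\left(m \right)} = -4 - 1 = -5$)
$\left(110 + R{\left(-5 \right)}\right) r{\left(5 \right)} = \left(110 - 5\right) \left(-5\right) = 105 \left(-5\right) = -525$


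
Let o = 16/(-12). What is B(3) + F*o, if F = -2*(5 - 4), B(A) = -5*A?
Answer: -37/3 ≈ -12.333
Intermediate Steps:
F = -2 (F = -2*1 = -2)
o = -4/3 (o = 16*(-1/12) = -4/3 ≈ -1.3333)
B(3) + F*o = -5*3 - 2*(-4/3) = -15 + 8/3 = -37/3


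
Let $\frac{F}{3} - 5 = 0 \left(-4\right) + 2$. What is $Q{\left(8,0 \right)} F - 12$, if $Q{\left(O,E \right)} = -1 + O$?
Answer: $135$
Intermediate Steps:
$F = 21$ ($F = 15 + 3 \left(0 \left(-4\right) + 2\right) = 15 + 3 \left(0 + 2\right) = 15 + 3 \cdot 2 = 15 + 6 = 21$)
$Q{\left(8,0 \right)} F - 12 = \left(-1 + 8\right) 21 - 12 = 7 \cdot 21 - 12 = 147 - 12 = 135$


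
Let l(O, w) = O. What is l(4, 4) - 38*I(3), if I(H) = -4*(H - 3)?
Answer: 4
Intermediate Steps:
I(H) = 12 - 4*H (I(H) = -4*(-3 + H) = 12 - 4*H)
l(4, 4) - 38*I(3) = 4 - 38*(12 - 4*3) = 4 - 38*(12 - 12) = 4 - 38*0 = 4 + 0 = 4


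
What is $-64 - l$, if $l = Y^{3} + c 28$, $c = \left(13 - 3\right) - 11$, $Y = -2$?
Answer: $-28$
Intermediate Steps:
$c = -1$ ($c = 10 - 11 = -1$)
$l = -36$ ($l = \left(-2\right)^{3} - 28 = -8 - 28 = -36$)
$-64 - l = -64 - -36 = -64 + 36 = -28$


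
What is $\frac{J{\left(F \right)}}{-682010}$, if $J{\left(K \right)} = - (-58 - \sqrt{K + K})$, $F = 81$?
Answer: $- \frac{29}{341005} - \frac{9 \sqrt{2}}{682010} \approx -0.00010371$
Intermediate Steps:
$J{\left(K \right)} = 58 + \sqrt{2} \sqrt{K}$ ($J{\left(K \right)} = - (-58 - \sqrt{2 K}) = - (-58 - \sqrt{2} \sqrt{K}) = 58 + \sqrt{2} \sqrt{K}$)
$\frac{J{\left(F \right)}}{-682010} = \frac{58 + \sqrt{2} \sqrt{81}}{-682010} = \left(58 + \sqrt{2} \cdot 9\right) \left(- \frac{1}{682010}\right) = \left(58 + 9 \sqrt{2}\right) \left(- \frac{1}{682010}\right) = - \frac{29}{341005} - \frac{9 \sqrt{2}}{682010}$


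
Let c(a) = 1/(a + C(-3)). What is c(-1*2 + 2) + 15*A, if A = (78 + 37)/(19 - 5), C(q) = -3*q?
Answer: 15539/126 ≈ 123.33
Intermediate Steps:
c(a) = 1/(9 + a) (c(a) = 1/(a - 3*(-3)) = 1/(a + 9) = 1/(9 + a))
A = 115/14 ≈ 8.2143
c(-1*2 + 2) + 15*A = 1/(9 + (-1*2 + 2)) + 15*(115/14) = 1/(9 + (-2 + 2)) + 1725/14 = 1/(9 + 0) + 1725/14 = 1/9 + 1725/14 = 15539/126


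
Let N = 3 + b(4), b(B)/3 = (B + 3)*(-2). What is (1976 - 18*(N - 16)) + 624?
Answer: 3590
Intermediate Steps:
b(B) = -18 - 6*B (b(B) = 3*((B + 3)*(-2)) = 3*((3 + B)*(-2)) = 3*(-6 - 2*B) = -18 - 6*B)
N = -39 (N = 3 + (-18 - 6*4) = 3 + (-18 - 24) = 3 - 42 = -39)
(1976 - 18*(N - 16)) + 624 = (1976 - 18*(-39 - 16)) + 624 = (1976 - 18*(-55)) + 624 = (1976 + 990) + 624 = 2966 + 624 = 3590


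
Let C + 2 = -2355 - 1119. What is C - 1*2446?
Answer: -5922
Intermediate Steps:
C = -3476 (C = -2 + (-2355 - 1119) = -2 - 3474 = -3476)
C - 1*2446 = -3476 - 1*2446 = -3476 - 2446 = -5922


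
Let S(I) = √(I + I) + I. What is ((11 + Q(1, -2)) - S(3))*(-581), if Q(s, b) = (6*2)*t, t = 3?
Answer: -25564 + 581*√6 ≈ -24141.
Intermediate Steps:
S(I) = I + √2*√I (S(I) = √(2*I) + I = √2*√I + I = I + √2*√I)
Q(s, b) = 36 (Q(s, b) = (6*2)*3 = 12*3 = 36)
((11 + Q(1, -2)) - S(3))*(-581) = ((11 + 36) - (3 + √2*√3))*(-581) = (47 - (3 + √6))*(-581) = (47 + (-3 - √6))*(-581) = (44 - √6)*(-581) = -25564 + 581*√6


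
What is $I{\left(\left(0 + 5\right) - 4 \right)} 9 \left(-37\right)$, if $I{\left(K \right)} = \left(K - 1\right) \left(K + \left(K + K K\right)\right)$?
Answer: $0$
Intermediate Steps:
$I{\left(K \right)} = \left(-1 + K\right) \left(K^{2} + 2 K\right)$ ($I{\left(K \right)} = \left(-1 + K\right) \left(K + \left(K + K^{2}\right)\right) = \left(-1 + K\right) \left(K^{2} + 2 K\right)$)
$I{\left(\left(0 + 5\right) - 4 \right)} 9 \left(-37\right) = \left(\left(0 + 5\right) - 4\right) \left(-2 + \left(\left(0 + 5\right) - 4\right) + \left(\left(0 + 5\right) - 4\right)^{2}\right) 9 \left(-37\right) = \left(5 - 4\right) \left(-2 + \left(5 - 4\right) + \left(5 - 4\right)^{2}\right) 9 \left(-37\right) = 1 \left(-2 + 1 + 1^{2}\right) 9 \left(-37\right) = 1 \left(-2 + 1 + 1\right) 9 \left(-37\right) = 1 \cdot 0 \cdot 9 \left(-37\right) = 0 \cdot 9 \left(-37\right) = 0 \left(-37\right) = 0$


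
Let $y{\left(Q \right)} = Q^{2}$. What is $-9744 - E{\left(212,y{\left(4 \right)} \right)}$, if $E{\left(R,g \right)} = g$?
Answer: $-9760$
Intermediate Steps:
$-9744 - E{\left(212,y{\left(4 \right)} \right)} = -9744 - 4^{2} = -9744 - 16 = -9760$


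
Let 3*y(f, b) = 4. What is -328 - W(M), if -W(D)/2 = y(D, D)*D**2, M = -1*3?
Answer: -304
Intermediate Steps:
y(f, b) = 4/3 (y(f, b) = (1/3)*4 = 4/3)
M = -3
W(D) = -8*D**2/3
-328 - W(M) = -328 - (-8)*(-3)**2/3 = -328 - (-8)*9/3 = -328 - 1*(-24) = -328 + 24 = -304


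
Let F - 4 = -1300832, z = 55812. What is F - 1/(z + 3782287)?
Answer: -4992706645973/3838099 ≈ -1.3008e+6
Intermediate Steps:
F = -1300828 (F = 4 - 1300832 = -1300828)
F - 1/(z + 3782287) = -1300828 - 1/(55812 + 3782287) = -1300828 - 1/3838099 = -4992706645973/3838099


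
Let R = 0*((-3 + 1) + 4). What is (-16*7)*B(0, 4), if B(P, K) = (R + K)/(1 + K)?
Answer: -448/5 ≈ -89.600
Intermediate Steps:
R = 0 (R = 0*(-2 + 4) = 0*2 = 0)
B(P, K) = K/(1 + K) (B(P, K) = (0 + K)/(1 + K) = K/(1 + K))
(-16*7)*B(0, 4) = (-16*7)*(4/(1 + 4)) = -448/5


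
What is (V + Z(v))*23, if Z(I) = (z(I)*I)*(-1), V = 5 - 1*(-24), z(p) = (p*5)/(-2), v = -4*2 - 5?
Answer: 20769/2 ≈ 10385.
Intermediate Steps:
v = -13 (v = -8 - 5 = -13)
z(p) = -5*p/2 (z(p) = (5*p)*(-½) = -5*p/2)
V = 29 (V = 5 + 24 = 29)
Z(I) = 5*I²/2 (Z(I) = ((-5*I/2)*I)*(-1) = -5*I²/2*(-1) = 5*I²/2)
(V + Z(v))*23 = (29 + (5/2)*(-13)²)*23 = (29 + (5/2)*169)*23 = (29 + 845/2)*23 = (903/2)*23 = 20769/2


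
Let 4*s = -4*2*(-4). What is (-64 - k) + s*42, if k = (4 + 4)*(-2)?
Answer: 288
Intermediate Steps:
k = -16 (k = 8*(-2) = -16)
s = 8 (s = (-4*2*(-4))/4 = (-8*(-4))/4 = (¼)*32 = 8)
(-64 - k) + s*42 = (-64 - 1*(-16)) + 8*42 = (-64 + 16) + 336 = -48 + 336 = 288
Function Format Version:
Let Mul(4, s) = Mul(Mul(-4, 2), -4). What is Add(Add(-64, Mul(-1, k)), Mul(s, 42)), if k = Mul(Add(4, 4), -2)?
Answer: 288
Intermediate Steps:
k = -16 (k = Mul(8, -2) = -16)
s = 8 (s = Mul(Rational(1, 4), Mul(Mul(-4, 2), -4)) = Mul(Rational(1, 4), Mul(-8, -4)) = Mul(Rational(1, 4), 32) = 8)
Add(Add(-64, Mul(-1, k)), Mul(s, 42)) = Add(Add(-64, Mul(-1, -16)), Mul(8, 42)) = Add(Add(-64, 16), 336) = Add(-48, 336) = 288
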